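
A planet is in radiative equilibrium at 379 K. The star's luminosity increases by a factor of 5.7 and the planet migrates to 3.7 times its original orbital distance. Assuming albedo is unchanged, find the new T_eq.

T_eq ∝ L^(1/4) · d^(−1/2).
T′ = 379 × 5.7^(1/4) / 3.7^(1/2) = 304 K.

T_eq ≈ 304 K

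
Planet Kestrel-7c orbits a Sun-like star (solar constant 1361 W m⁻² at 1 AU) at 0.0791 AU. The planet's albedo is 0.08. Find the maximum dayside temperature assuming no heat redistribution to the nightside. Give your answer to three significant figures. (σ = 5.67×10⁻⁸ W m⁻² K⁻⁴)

Flux at 0.0791 AU: S = 1361/0.0791² = 2.18×10⁵ W m⁻².
With no redistribution each surface element balances locally: S(1−A) = σT⁴.
T = [2.18×10⁵ × 0.92 / 5.67×10⁻⁸]^(1/4) = (3.53×10¹²)^(1/4) = 1370 K.

T_ss ≈ 1370 K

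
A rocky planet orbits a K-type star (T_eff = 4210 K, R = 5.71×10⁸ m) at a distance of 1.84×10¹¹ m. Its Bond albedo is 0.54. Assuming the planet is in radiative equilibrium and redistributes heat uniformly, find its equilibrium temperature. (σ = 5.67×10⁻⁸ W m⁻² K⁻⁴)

L = 4πR_⋆²σT_⋆⁴ = 4π(5.71×10⁸)² × 5.67×10⁻⁸ × (4210)⁴ = 7.30×10²⁵ W.
S = L/(4πd²) = 172 W m⁻².
Energy balance: absorbed = emitted ⇒ πR²·S(1−A) = 4πR²·σT_eq⁴, so T_eq⁴ = S(1−A)/(4σ).
T_eq = [172 × 0.46 / (4 × 5.67×10⁻⁸)]^(1/4) = (3.48×10⁸)^(1/4) = 137 K.

T_eq ≈ 137 K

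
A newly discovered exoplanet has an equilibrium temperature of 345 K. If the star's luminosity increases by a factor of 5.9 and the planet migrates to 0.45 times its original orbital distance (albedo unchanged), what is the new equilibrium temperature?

T_eq ∝ L^(1/4) · d^(−1/2).
T′ = 345 × 5.9^(1/4) / 0.45^(1/2) = 802 K.

T_eq ≈ 802 K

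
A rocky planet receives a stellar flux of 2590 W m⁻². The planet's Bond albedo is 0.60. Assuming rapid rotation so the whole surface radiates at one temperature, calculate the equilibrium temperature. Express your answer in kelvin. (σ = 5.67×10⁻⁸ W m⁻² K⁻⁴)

T_eq ≈ 260 K

Energy balance: absorbed = emitted ⇒ πR²·S(1−A) = 4πR²·σT_eq⁴, so T_eq⁴ = S(1−A)/(4σ).
T_eq = [2590 × 0.40 / (4 × 5.67×10⁻⁸)]^(1/4) = (4.57×10⁹)^(1/4) = 260 K.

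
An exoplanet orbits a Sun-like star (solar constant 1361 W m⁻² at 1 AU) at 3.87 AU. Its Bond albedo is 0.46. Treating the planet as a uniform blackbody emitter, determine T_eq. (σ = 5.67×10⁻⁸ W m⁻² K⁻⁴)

T_eq ≈ 121 K

Flux at 3.87 AU: S = 1361/3.87² = 90.9 W m⁻².
Energy balance: absorbed = emitted ⇒ πR²·S(1−A) = 4πR²·σT_eq⁴, so T_eq⁴ = S(1−A)/(4σ).
T_eq = [90.9 × 0.54 / (4 × 5.67×10⁻⁸)]^(1/4) = (2.16×10⁸)^(1/4) = 121 K.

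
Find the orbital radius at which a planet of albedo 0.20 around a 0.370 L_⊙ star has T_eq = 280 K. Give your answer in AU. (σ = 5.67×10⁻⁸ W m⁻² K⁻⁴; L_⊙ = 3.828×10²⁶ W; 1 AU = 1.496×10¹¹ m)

L = 0.370 × 3.828×10²⁶ = 1.42×10²⁶ W.
From T_eq⁴ = L(1−A)/(16πσd²): d = √[L(1−A)/(16πσT_eq⁴)].
d = √[1.42×10²⁶ × 0.80 / (16π × 5.67×10⁻⁸ × (280)⁴)] = 8.04×10¹⁰ m = 0.538 AU.

d ≈ 0.538 AU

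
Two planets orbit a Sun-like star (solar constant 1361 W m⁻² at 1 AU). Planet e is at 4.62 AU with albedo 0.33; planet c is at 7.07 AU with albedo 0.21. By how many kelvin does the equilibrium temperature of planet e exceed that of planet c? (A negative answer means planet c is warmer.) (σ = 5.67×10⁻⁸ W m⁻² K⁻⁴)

T_eq = [S₀(1−A)/(4σd²)]^(1/4), so T ∝ (1−A)^(1/4) / √d.
T₁ = [1361×0.67/(4×5.67×10⁻⁸×4.62²)]^(1/4) = 117.15 K.
T₂ = [1361×0.79/(4×5.67×10⁻⁸×7.07²)]^(1/4) = 98.68 K.

ΔT ≈ 18.5 K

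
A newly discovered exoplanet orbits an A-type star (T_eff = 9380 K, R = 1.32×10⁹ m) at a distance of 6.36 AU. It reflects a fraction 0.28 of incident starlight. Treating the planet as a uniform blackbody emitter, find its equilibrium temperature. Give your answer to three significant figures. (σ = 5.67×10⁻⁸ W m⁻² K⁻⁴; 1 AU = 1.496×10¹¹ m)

d = 6.36 AU = 9.51×10¹¹ m.
L = 4πR_⋆²σT_⋆⁴ = 4π(1.32×10⁹)² × 5.67×10⁻⁸ × (9380)⁴ = 9.61×10²⁷ W.
S = L/(4πd²) = 845 W m⁻².
Energy balance: absorbed = emitted ⇒ πR²·S(1−A) = 4πR²·σT_eq⁴, so T_eq⁴ = S(1−A)/(4σ).
T_eq = [845 × 0.72 / (4 × 5.67×10⁻⁸)]^(1/4) = (2.68×10⁹)^(1/4) = 228 K.

T_eq ≈ 228 K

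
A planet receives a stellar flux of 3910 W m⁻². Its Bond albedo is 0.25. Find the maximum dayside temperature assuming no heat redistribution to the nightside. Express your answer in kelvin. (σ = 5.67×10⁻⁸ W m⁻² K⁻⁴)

T_ss ≈ 477 K

With no redistribution each surface element balances locally: S(1−A) = σT⁴.
T = [3910 × 0.75 / 5.67×10⁻⁸]^(1/4) = (5.17×10¹⁰)^(1/4) = 477 K.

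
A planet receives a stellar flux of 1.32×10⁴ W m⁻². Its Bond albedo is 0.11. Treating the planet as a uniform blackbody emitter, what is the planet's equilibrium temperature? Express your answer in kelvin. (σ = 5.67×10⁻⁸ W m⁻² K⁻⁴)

Energy balance: absorbed = emitted ⇒ πR²·S(1−A) = 4πR²·σT_eq⁴, so T_eq⁴ = S(1−A)/(4σ).
T_eq = [1.32×10⁴ × 0.89 / (4 × 5.67×10⁻⁸)]^(1/4) = (5.18×10¹⁰)^(1/4) = 477 K.

T_eq ≈ 477 K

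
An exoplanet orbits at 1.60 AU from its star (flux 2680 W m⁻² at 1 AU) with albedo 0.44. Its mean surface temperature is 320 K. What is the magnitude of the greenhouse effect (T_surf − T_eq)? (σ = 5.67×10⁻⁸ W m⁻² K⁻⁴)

ΔT ≈ 94.5 K

S = 2680/1.60² = 1047 W m⁻².
T_eq = [S(1−A)/(4σ)]^(1/4) = [1047×0.56/(4×5.67×10⁻⁸)]^(1/4) = 225.5 K.
ΔT = T_surf − T_eq = 320 − 225.5.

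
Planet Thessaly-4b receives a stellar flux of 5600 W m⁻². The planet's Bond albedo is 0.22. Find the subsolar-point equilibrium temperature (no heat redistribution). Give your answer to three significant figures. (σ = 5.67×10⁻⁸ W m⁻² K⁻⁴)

T_ss ≈ 527 K

At the subsolar point the surface absorbs S(1−A) and emits σT⁴ per unit area — no factor of 4, since only the local patch is in balance.
T = [5600 × 0.78 / 5.67×10⁻⁸]^(1/4) = (7.70×10¹⁰)^(1/4) = 527 K.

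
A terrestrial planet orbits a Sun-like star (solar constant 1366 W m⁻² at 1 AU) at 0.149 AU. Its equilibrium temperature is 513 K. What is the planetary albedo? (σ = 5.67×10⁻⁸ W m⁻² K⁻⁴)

Flux at 0.149 AU: S = 1366/0.149² = 6.15×10⁴ W m⁻².
From T_eq⁴ = S(1−A)/(4σ): 1−A = 4σT_eq⁴/S.
1−A = 4 × 5.67×10⁻⁸ × (513)⁴ / 6.15×10⁴ = 0.255.

A ≈ 0.74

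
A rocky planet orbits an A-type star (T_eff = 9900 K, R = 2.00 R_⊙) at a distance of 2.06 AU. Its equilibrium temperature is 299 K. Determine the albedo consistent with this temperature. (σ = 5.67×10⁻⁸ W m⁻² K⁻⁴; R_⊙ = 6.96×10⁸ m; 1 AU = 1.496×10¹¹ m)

R_⋆ = 2.00 × 6.96×10⁸ = 1.39×10⁹ m.
d = 2.06 AU = 3.08×10¹¹ m.
L = 4πR_⋆²σT_⋆⁴ = 4π(1.39×10⁹)² × 5.67×10⁻⁸ × (9900)⁴ = 1.33×10²⁸ W.
S = L/(4πd²) = 1.11×10⁴ W m⁻².
From T_eq⁴ = S(1−A)/(4σ): 1−A = 4σT_eq⁴/S.
1−A = 4 × 5.67×10⁻⁸ × (299)⁴ / 1.11×10⁴ = 0.163.

A ≈ 0.84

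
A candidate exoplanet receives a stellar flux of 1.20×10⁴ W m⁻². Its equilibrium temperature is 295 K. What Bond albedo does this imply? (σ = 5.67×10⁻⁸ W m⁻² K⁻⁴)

A ≈ 0.86

From T_eq⁴ = S(1−A)/(4σ): 1−A = 4σT_eq⁴/S.
1−A = 4 × 5.67×10⁻⁸ × (295)⁴ / 1.20×10⁴ = 0.143.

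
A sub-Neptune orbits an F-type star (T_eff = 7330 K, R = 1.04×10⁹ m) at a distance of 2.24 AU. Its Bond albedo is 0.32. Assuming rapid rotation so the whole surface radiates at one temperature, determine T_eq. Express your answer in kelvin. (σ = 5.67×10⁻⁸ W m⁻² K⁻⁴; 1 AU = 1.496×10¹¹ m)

d = 2.24 AU = 3.35×10¹¹ m.
L = 4πR_⋆²σT_⋆⁴ = 4π(1.04×10⁹)² × 5.67×10⁻⁸ × (7330)⁴ = 2.22×10²⁷ W.
S = L/(4πd²) = 1580 W m⁻².
Energy balance: absorbed = emitted ⇒ πR²·S(1−A) = 4πR²·σT_eq⁴, so T_eq⁴ = S(1−A)/(4σ).
T_eq = [1580 × 0.68 / (4 × 5.67×10⁻⁸)]^(1/4) = (4.73×10⁹)^(1/4) = 262 K.

T_eq ≈ 262 K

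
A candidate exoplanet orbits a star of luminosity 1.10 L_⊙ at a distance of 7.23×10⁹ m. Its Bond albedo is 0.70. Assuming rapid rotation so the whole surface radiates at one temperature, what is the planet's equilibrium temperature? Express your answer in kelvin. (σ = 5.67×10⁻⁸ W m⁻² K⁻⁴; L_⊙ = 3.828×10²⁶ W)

L = 1.10 × 3.828×10²⁶ = 4.21×10²⁶ W.
Flux: S = L/(4πd²) = 4.21×10²⁶/(4π×(7.23×10⁹)²) = 6.41×10⁵ W m⁻².
Energy balance: absorbed = emitted ⇒ πR²·S(1−A) = 4πR²·σT_eq⁴, so T_eq⁴ = S(1−A)/(4σ).
T_eq = [6.41×10⁵ × 0.30 / (4 × 5.67×10⁻⁸)]^(1/4) = (8.48×10¹¹)^(1/4) = 960 K.

T_eq ≈ 960 K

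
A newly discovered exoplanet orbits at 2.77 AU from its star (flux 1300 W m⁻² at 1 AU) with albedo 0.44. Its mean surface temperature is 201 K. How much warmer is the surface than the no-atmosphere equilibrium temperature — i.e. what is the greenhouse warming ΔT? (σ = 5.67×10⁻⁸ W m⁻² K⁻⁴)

ΔT ≈ 58.0 K

S = 1300/2.77² = 169.4 W m⁻².
T_eq = [S(1−A)/(4σ)]^(1/4) = [169.4×0.56/(4×5.67×10⁻⁸)]^(1/4) = 143.0 K.
ΔT = T_surf − T_eq = 201 − 143.0.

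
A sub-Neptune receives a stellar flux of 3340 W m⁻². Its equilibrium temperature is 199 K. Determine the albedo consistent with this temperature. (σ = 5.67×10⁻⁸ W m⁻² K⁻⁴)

A ≈ 0.89

From T_eq⁴ = S(1−A)/(4σ): 1−A = 4σT_eq⁴/S.
1−A = 4 × 5.67×10⁻⁸ × (199)⁴ / 3340 = 0.106.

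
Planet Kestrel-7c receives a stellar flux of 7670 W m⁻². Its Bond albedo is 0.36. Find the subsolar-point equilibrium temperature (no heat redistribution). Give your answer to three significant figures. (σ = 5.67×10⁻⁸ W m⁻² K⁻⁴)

T_ss ≈ 542 K

At the subsolar point the surface absorbs S(1−A) and emits σT⁴ per unit area — no factor of 4, since only the local patch is in balance.
T = [7670 × 0.64 / 5.67×10⁻⁸]^(1/4) = (8.66×10¹⁰)^(1/4) = 542 K.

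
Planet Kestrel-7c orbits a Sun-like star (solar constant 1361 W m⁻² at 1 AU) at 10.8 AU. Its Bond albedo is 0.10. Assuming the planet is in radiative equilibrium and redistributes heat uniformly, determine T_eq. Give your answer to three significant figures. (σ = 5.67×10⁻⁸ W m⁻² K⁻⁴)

Flux at 10.8 AU: S = 1361/10.8² = 11.7 W m⁻².
Energy balance: absorbed = emitted ⇒ πR²·S(1−A) = 4πR²·σT_eq⁴, so T_eq⁴ = S(1−A)/(4σ).
T_eq = [11.7 × 0.90 / (4 × 5.67×10⁻⁸)]^(1/4) = (4.63×10⁷)^(1/4) = 82.5 K.

T_eq ≈ 82.5 K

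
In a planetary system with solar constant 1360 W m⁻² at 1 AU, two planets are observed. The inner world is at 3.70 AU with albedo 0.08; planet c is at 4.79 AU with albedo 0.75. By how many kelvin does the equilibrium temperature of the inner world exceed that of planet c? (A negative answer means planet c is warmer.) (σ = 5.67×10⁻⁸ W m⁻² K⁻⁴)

ΔT ≈ 51.8 K

T_eq = [S₀(1−A)/(4σd²)]^(1/4), so T ∝ (1−A)^(1/4) / √d.
T₁ = [1360×0.92/(4×5.67×10⁻⁸×3.70²)]^(1/4) = 141.68 K.
T₂ = [1360×0.25/(4×5.67×10⁻⁸×4.79²)]^(1/4) = 89.91 K.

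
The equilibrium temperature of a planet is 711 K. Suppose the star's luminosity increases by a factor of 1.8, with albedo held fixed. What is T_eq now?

T_eq ≈ 824 K

T_eq ∝ L^(1/4) · d^(−1/2).
T′ = 711 × 1.8^(1/4) = 824 K.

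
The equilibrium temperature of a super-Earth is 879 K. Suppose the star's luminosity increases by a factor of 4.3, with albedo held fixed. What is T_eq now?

T_eq ≈ 1270 K

T_eq ∝ L^(1/4) · d^(−1/2).
T′ = 879 × 4.3^(1/4) = 1270 K.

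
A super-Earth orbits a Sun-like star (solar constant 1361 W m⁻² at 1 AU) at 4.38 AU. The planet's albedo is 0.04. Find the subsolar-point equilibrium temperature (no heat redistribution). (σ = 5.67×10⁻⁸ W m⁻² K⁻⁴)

Flux at 4.38 AU: S = 1361/4.38² = 70.9 W m⁻².
At the subsolar point the surface absorbs S(1−A) and emits σT⁴ per unit area — no factor of 4, since only the local patch is in balance.
T = [70.9 × 0.96 / 5.67×10⁻⁸]^(1/4) = (1.20×10⁹)^(1/4) = 186 K.

T_ss ≈ 186 K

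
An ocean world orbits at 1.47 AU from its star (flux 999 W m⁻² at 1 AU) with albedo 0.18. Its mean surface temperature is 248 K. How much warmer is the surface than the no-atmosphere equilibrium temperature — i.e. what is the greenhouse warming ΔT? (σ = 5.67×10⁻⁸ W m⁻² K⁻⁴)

S = 999/1.47² = 462.3 W m⁻².
T_eq = [S(1−A)/(4σ)]^(1/4) = [462.3×0.82/(4×5.67×10⁻⁸)]^(1/4) = 202.2 K.
ΔT = T_surf − T_eq = 248 − 202.2.

ΔT ≈ 45.8 K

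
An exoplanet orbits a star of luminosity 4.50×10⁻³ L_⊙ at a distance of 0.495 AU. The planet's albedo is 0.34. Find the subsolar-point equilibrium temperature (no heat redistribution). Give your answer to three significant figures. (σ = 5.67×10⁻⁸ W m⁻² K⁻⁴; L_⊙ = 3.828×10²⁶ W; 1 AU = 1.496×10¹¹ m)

T_ss ≈ 131 K

d = 0.495 AU = 7.41×10¹⁰ m.
L = 4.50×10⁻³ × 3.828×10²⁶ = 1.72×10²⁴ W.
Flux: S = L/(4πd²) = 1.72×10²⁴/(4π×(7.41×10¹⁰)²) = 25.0 W m⁻².
At the subsolar point the surface absorbs S(1−A) and emits σT⁴ per unit area — no factor of 4, since only the local patch is in balance.
T = [25.0 × 0.66 / 5.67×10⁻⁸]^(1/4) = (2.91×10⁸)^(1/4) = 131 K.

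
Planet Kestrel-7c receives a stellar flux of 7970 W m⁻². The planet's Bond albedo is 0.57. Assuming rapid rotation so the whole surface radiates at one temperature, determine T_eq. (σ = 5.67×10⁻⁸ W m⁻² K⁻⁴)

T_eq ≈ 351 K

Energy balance: absorbed = emitted ⇒ πR²·S(1−A) = 4πR²·σT_eq⁴, so T_eq⁴ = S(1−A)/(4σ).
T_eq = [7970 × 0.43 / (4 × 5.67×10⁻⁸)]^(1/4) = (1.51×10¹⁰)^(1/4) = 351 K.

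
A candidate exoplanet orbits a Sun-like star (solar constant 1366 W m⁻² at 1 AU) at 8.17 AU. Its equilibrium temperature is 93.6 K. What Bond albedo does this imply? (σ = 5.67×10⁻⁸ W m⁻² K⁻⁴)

A ≈ 0.15

Flux at 8.17 AU: S = 1366/8.17² = 20.5 W m⁻².
From T_eq⁴ = S(1−A)/(4σ): 1−A = 4σT_eq⁴/S.
1−A = 4 × 5.67×10⁻⁸ × (93.6)⁴ / 20.5 = 0.851.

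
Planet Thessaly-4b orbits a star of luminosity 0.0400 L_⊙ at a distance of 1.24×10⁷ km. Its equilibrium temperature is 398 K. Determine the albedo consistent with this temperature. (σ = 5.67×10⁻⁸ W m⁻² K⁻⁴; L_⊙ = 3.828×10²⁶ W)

A ≈ 0.28

d = 1.24×10⁷ km = 1.24×10¹⁰ m.
L = 0.0400 × 3.828×10²⁶ = 1.53×10²⁵ W.
Flux: S = L/(4πd²) = 1.53×10²⁵/(4π×(1.24×10¹⁰)²) = 7920 W m⁻².
From T_eq⁴ = S(1−A)/(4σ): 1−A = 4σT_eq⁴/S.
1−A = 4 × 5.67×10⁻⁸ × (398)⁴ / 7920 = 0.718.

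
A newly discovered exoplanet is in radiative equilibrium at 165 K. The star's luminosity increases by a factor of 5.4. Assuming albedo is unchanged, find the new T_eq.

T_eq ≈ 252 K

T_eq ∝ L^(1/4) · d^(−1/2).
T′ = 165 × 5.4^(1/4) = 252 K.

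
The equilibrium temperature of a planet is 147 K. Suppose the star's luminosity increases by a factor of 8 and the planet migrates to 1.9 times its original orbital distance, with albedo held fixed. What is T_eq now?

T_eq ∝ L^(1/4) · d^(−1/2).
T′ = 147 × 8^(1/4) / 1.9^(1/2) = 179 K.

T_eq ≈ 179 K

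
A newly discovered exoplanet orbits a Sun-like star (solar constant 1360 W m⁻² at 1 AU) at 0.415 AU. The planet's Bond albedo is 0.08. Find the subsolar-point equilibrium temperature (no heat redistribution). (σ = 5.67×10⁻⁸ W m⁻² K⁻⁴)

T_ss ≈ 598 K

Flux at 0.415 AU: S = 1360/0.415² = 7900 W m⁻².
At the subsolar point the surface absorbs S(1−A) and emits σT⁴ per unit area — no factor of 4, since only the local patch is in balance.
T = [7900 × 0.92 / 5.67×10⁻⁸]^(1/4) = (1.28×10¹¹)^(1/4) = 598 K.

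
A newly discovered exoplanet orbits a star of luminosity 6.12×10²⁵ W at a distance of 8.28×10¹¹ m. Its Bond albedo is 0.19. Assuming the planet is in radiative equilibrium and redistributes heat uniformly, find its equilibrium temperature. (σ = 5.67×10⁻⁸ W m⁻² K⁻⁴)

Flux: S = L/(4πd²) = 6.12×10²⁵/(4π×(8.28×10¹¹)²) = 7.10 W m⁻².
Energy balance: absorbed = emitted ⇒ πR²·S(1−A) = 4πR²·σT_eq⁴, so T_eq⁴ = S(1−A)/(4σ).
T_eq = [7.10 × 0.81 / (4 × 5.67×10⁻⁸)]^(1/4) = (2.54×10⁷)^(1/4) = 71.0 K.

T_eq ≈ 71.0 K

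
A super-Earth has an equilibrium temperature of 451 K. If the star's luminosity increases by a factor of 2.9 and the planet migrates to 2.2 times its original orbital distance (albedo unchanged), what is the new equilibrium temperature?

T_eq ≈ 397 K

T_eq ∝ L^(1/4) · d^(−1/2).
T′ = 451 × 2.9^(1/4) / 2.2^(1/2) = 397 K.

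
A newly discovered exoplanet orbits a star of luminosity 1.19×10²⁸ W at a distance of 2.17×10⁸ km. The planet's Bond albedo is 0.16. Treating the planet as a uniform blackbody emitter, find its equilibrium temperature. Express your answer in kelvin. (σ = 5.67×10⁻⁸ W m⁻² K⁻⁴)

d = 2.17×10⁸ km = 2.17×10¹¹ m.
Flux: S = L/(4πd²) = 1.19×10²⁸/(4π×(2.17×10¹¹)²) = 2.01×10⁴ W m⁻².
Energy balance: absorbed = emitted ⇒ πR²·S(1−A) = 4πR²·σT_eq⁴, so T_eq⁴ = S(1−A)/(4σ).
T_eq = [2.01×10⁴ × 0.84 / (4 × 5.67×10⁻⁸)]^(1/4) = (7.45×10¹⁰)^(1/4) = 522 K.

T_eq ≈ 522 K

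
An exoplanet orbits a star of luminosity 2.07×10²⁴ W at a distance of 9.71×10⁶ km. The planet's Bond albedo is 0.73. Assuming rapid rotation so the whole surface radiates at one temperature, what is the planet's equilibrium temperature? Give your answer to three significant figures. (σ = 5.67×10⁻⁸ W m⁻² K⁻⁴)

d = 9.71×10⁶ km = 9.71×10⁹ m.
Flux: S = L/(4πd²) = 2.07×10²⁴/(4π×(9.71×10⁹)²) = 1750 W m⁻².
Energy balance: absorbed = emitted ⇒ πR²·S(1−A) = 4πR²·σT_eq⁴, so T_eq⁴ = S(1−A)/(4σ).
T_eq = [1750 × 0.27 / (4 × 5.67×10⁻⁸)]^(1/4) = (2.08×10⁹)^(1/4) = 214 K.

T_eq ≈ 214 K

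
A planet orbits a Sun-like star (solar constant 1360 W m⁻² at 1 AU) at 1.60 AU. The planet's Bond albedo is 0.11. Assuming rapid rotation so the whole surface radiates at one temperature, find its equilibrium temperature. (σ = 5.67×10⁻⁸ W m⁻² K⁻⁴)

T_eq ≈ 214 K

Flux at 1.60 AU: S = 1360/1.60² = 531 W m⁻².
Energy balance: absorbed = emitted ⇒ πR²·S(1−A) = 4πR²·σT_eq⁴, so T_eq⁴ = S(1−A)/(4σ).
T_eq = [531 × 0.89 / (4 × 5.67×10⁻⁸)]^(1/4) = (2.08×10⁹)^(1/4) = 214 K.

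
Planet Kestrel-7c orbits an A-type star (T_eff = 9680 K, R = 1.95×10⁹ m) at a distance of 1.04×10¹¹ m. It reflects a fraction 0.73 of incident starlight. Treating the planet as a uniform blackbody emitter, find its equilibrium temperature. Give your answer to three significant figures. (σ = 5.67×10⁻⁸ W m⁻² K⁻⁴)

L = 4πR_⋆²σT_⋆⁴ = 4π(1.95×10⁹)² × 5.67×10⁻⁸ × (9680)⁴ = 2.38×10²⁸ W.
S = L/(4πd²) = 1.75×10⁵ W m⁻².
Energy balance: absorbed = emitted ⇒ πR²·S(1−A) = 4πR²·σT_eq⁴, so T_eq⁴ = S(1−A)/(4σ).
T_eq = [1.75×10⁵ × 0.27 / (4 × 5.67×10⁻⁸)]^(1/4) = (2.08×10¹¹)^(1/4) = 676 K.

T_eq ≈ 676 K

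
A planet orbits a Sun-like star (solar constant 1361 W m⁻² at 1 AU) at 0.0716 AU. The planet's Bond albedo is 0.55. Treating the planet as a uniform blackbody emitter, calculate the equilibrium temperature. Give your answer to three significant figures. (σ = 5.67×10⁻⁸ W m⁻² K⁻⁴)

Flux at 0.0716 AU: S = 1361/0.0716² = 2.65×10⁵ W m⁻².
Energy balance: absorbed = emitted ⇒ πR²·S(1−A) = 4πR²·σT_eq⁴, so T_eq⁴ = S(1−A)/(4σ).
T_eq = [2.65×10⁵ × 0.45 / (4 × 5.67×10⁻⁸)]^(1/4) = (5.27×10¹¹)^(1/4) = 852 K.

T_eq ≈ 852 K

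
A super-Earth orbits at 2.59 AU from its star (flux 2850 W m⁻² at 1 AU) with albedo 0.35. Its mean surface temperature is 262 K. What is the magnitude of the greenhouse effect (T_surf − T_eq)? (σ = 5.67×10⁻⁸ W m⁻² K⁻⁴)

ΔT ≈ 75.2 K

S = 2850/2.59² = 424.9 W m⁻².
T_eq = [S(1−A)/(4σ)]^(1/4) = [424.9×0.65/(4×5.67×10⁻⁸)]^(1/4) = 186.8 K.
ΔT = T_surf − T_eq = 262 − 186.8.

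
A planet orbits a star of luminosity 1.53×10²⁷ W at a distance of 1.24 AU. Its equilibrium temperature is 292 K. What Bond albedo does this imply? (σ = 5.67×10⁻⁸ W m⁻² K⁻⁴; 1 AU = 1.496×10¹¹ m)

d = 1.24 AU = 1.86×10¹¹ m.
Flux: S = L/(4πd²) = 1.53×10²⁷/(4π×(1.86×10¹¹)²) = 3540 W m⁻².
From T_eq⁴ = S(1−A)/(4σ): 1−A = 4σT_eq⁴/S.
1−A = 4 × 5.67×10⁻⁸ × (292)⁴ / 3540 = 0.466.

A ≈ 0.53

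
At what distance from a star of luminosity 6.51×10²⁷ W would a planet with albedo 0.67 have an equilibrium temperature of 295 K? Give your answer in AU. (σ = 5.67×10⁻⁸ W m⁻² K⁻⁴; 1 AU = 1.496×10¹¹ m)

d ≈ 2.11 AU

From T_eq⁴ = L(1−A)/(16πσd²): d = √[L(1−A)/(16πσT_eq⁴)].
d = √[6.51×10²⁷ × 0.33 / (16π × 5.67×10⁻⁸ × (295)⁴)] = 3.15×10¹¹ m = 2.11 AU.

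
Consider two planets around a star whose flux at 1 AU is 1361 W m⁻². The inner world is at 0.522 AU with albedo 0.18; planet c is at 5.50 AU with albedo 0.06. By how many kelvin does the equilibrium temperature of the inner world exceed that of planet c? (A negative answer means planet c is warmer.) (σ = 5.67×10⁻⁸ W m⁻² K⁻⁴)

T_eq = [S₀(1−A)/(4σd²)]^(1/4), so T ∝ (1−A)^(1/4) / √d.
T₁ = [1361×0.82/(4×5.67×10⁻⁸×0.522²)]^(1/4) = 366.58 K.
T₂ = [1361×0.94/(4×5.67×10⁻⁸×5.50²)]^(1/4) = 116.86 K.

ΔT ≈ 249.7 K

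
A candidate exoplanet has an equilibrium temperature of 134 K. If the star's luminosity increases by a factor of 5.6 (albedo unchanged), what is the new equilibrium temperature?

T_eq ∝ L^(1/4) · d^(−1/2).
T′ = 134 × 5.6^(1/4) = 206 K.

T_eq ≈ 206 K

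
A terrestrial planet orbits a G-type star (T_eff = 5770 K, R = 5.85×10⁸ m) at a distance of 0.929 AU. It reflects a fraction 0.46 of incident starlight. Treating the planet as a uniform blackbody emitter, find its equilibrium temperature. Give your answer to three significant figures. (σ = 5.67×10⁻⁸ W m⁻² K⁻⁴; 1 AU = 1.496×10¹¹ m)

T_eq ≈ 227 K

d = 0.929 AU = 1.39×10¹¹ m.
L = 4πR_⋆²σT_⋆⁴ = 4π(5.85×10⁸)² × 5.67×10⁻⁸ × (5770)⁴ = 2.70×10²⁶ W.
S = L/(4πd²) = 1110 W m⁻².
Energy balance: absorbed = emitted ⇒ πR²·S(1−A) = 4πR²·σT_eq⁴, so T_eq⁴ = S(1−A)/(4σ).
T_eq = [1110 × 0.54 / (4 × 5.67×10⁻⁸)]^(1/4) = (2.65×10⁹)^(1/4) = 227 K.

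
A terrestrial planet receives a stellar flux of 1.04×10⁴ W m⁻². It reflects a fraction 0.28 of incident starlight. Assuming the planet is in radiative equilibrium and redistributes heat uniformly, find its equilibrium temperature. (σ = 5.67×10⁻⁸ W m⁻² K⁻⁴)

T_eq ≈ 426 K

Energy balance: absorbed = emitted ⇒ πR²·S(1−A) = 4πR²·σT_eq⁴, so T_eq⁴ = S(1−A)/(4σ).
T_eq = [1.04×10⁴ × 0.72 / (4 × 5.67×10⁻⁸)]^(1/4) = (3.30×10¹⁰)^(1/4) = 426 K.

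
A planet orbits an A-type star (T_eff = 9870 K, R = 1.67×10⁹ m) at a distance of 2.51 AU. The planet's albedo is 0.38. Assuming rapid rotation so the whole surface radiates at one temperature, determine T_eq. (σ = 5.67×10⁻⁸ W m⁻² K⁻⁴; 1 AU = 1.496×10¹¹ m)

d = 2.51 AU = 3.75×10¹¹ m.
L = 4πR_⋆²σT_⋆⁴ = 4π(1.67×10⁹)² × 5.67×10⁻⁸ × (9870)⁴ = 1.89×10²⁸ W.
S = L/(4πd²) = 1.06×10⁴ W m⁻².
Energy balance: absorbed = emitted ⇒ πR²·S(1−A) = 4πR²·σT_eq⁴, so T_eq⁴ = S(1−A)/(4σ).
T_eq = [1.06×10⁴ × 0.62 / (4 × 5.67×10⁻⁸)]^(1/4) = (2.91×10¹⁰)^(1/4) = 413 K.

T_eq ≈ 413 K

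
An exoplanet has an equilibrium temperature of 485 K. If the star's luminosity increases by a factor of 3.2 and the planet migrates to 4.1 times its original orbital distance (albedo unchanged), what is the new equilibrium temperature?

T_eq ∝ L^(1/4) · d^(−1/2).
T′ = 485 × 3.2^(1/4) / 4.1^(1/2) = 320 K.

T_eq ≈ 320 K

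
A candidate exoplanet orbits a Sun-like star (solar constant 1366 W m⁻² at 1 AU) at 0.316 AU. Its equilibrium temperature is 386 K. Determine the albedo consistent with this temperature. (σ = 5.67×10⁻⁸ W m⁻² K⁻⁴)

Flux at 0.316 AU: S = 1366/0.316² = 1.37×10⁴ W m⁻².
From T_eq⁴ = S(1−A)/(4σ): 1−A = 4σT_eq⁴/S.
1−A = 4 × 5.67×10⁻⁸ × (386)⁴ / 1.37×10⁴ = 0.368.

A ≈ 0.63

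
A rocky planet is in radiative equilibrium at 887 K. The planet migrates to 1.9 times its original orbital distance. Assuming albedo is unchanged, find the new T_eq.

T_eq ≈ 643 K

T_eq ∝ L^(1/4) · d^(−1/2).
T′ = 887 / 1.9^(1/2) = 643 K.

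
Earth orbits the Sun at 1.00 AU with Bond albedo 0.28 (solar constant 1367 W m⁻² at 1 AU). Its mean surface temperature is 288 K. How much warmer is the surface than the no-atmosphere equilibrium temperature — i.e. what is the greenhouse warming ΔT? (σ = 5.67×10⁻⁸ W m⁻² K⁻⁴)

ΔT ≈ 31.3 K

S = 1367/1.00² = 1367 W m⁻².
T_eq = [S(1−A)/(4σ)]^(1/4) = [1367×0.72/(4×5.67×10⁻⁸)]^(1/4) = 256.7 K.
ΔT = T_surf − T_eq = 288 − 256.7.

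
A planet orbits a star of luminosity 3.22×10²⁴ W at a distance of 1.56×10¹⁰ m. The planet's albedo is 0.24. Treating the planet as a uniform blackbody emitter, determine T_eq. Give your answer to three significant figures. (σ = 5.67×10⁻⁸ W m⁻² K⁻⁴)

Flux: S = L/(4πd²) = 3.22×10²⁴/(4π×(1.56×10¹⁰)²) = 1050 W m⁻².
Energy balance: absorbed = emitted ⇒ πR²·S(1−A) = 4πR²·σT_eq⁴, so T_eq⁴ = S(1−A)/(4σ).
T_eq = [1050 × 0.76 / (4 × 5.67×10⁻⁸)]^(1/4) = (3.53×10⁹)^(1/4) = 244 K.

T_eq ≈ 244 K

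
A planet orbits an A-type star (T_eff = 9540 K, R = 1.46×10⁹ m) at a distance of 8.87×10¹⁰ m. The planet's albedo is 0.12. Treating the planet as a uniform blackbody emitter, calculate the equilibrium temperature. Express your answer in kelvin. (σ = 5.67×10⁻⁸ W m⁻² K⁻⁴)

T_eq ≈ 838 K

L = 4πR_⋆²σT_⋆⁴ = 4π(1.46×10⁹)² × 5.67×10⁻⁸ × (9540)⁴ = 1.26×10²⁸ W.
S = L/(4πd²) = 1.27×10⁵ W m⁻².
Energy balance: absorbed = emitted ⇒ πR²·S(1−A) = 4πR²·σT_eq⁴, so T_eq⁴ = S(1−A)/(4σ).
T_eq = [1.27×10⁵ × 0.88 / (4 × 5.67×10⁻⁸)]^(1/4) = (4.94×10¹¹)^(1/4) = 838 K.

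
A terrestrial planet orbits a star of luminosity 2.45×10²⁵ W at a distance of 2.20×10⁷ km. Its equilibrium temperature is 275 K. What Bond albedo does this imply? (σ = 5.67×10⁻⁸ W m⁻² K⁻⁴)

d = 2.20×10⁷ km = 2.20×10¹⁰ m.
Flux: S = L/(4πd²) = 2.45×10²⁵/(4π×(2.20×10¹⁰)²) = 4030 W m⁻².
From T_eq⁴ = S(1−A)/(4σ): 1−A = 4σT_eq⁴/S.
1−A = 4 × 5.67×10⁻⁸ × (275)⁴ / 4030 = 0.322.

A ≈ 0.68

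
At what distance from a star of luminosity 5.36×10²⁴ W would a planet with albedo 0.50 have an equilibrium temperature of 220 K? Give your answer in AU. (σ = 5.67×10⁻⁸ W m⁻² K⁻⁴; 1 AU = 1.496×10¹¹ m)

d ≈ 0.134 AU

From T_eq⁴ = L(1−A)/(16πσd²): d = √[L(1−A)/(16πσT_eq⁴)].
d = √[5.36×10²⁴ × 0.50 / (16π × 5.67×10⁻⁸ × (220)⁴)] = 2.00×10¹⁰ m = 0.134 AU.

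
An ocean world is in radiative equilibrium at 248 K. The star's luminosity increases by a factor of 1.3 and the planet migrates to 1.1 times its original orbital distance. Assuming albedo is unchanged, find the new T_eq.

T_eq ≈ 252 K

T_eq ∝ L^(1/4) · d^(−1/2).
T′ = 248 × 1.3^(1/4) / 1.1^(1/2) = 252 K.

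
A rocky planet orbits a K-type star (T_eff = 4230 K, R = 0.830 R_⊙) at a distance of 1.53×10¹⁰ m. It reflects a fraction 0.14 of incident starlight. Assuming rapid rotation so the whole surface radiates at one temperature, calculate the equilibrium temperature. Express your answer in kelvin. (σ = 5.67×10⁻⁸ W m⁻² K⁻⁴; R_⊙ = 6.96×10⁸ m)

R_⋆ = 0.830 × 6.96×10⁸ = 5.78×10⁸ m.
L = 4πR_⋆²σT_⋆⁴ = 4π(5.78×10⁸)² × 5.67×10⁻⁸ × (4230)⁴ = 7.61×10²⁵ W.
S = L/(4πd²) = 2.59×10⁴ W m⁻².
Energy balance: absorbed = emitted ⇒ πR²·S(1−A) = 4πR²·σT_eq⁴, so T_eq⁴ = S(1−A)/(4σ).
T_eq = [2.59×10⁴ × 0.86 / (4 × 5.67×10⁻⁸)]^(1/4) = (9.81×10¹⁰)^(1/4) = 560 K.

T_eq ≈ 560 K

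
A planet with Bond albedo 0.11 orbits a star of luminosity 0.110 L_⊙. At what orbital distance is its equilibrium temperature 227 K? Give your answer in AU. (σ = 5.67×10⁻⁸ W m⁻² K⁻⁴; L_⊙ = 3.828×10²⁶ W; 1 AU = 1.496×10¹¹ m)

L = 0.110 × 3.828×10²⁶ = 4.21×10²⁵ W.
From T_eq⁴ = L(1−A)/(16πσd²): d = √[L(1−A)/(16πσT_eq⁴)].
d = √[4.21×10²⁵ × 0.89 / (16π × 5.67×10⁻⁸ × (227)⁴)] = 7.04×10¹⁰ m = 0.470 AU.

d ≈ 0.470 AU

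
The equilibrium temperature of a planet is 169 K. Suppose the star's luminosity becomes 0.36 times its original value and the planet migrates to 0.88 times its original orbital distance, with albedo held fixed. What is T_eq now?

T_eq ≈ 140 K

T_eq ∝ L^(1/4) · d^(−1/2).
T′ = 169 × 0.36^(1/4) / 0.88^(1/2) = 140 K.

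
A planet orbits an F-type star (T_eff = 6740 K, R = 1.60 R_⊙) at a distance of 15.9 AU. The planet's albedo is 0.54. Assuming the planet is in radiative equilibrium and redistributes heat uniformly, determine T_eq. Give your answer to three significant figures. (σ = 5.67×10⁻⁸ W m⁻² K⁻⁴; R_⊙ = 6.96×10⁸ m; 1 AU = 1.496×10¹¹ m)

R_⋆ = 1.60 × 6.96×10⁸ = 1.11×10⁹ m.
d = 15.9 AU = 2.38×10¹² m.
L = 4πR_⋆²σT_⋆⁴ = 4π(1.11×10⁹)² × 5.67×10⁻⁸ × (6740)⁴ = 1.82×10²⁷ W.
S = L/(4πd²) = 25.6 W m⁻².
Energy balance: absorbed = emitted ⇒ πR²·S(1−A) = 4πR²·σT_eq⁴, so T_eq⁴ = S(1−A)/(4σ).
T_eq = [25.6 × 0.46 / (4 × 5.67×10⁻⁸)]^(1/4) = (5.20×10⁷)^(1/4) = 84.9 K.

T_eq ≈ 84.9 K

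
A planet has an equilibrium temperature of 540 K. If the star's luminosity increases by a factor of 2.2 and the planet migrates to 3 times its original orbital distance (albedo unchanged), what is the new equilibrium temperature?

T_eq ∝ L^(1/4) · d^(−1/2).
T′ = 540 × 2.2^(1/4) / 3^(1/2) = 380 K.

T_eq ≈ 380 K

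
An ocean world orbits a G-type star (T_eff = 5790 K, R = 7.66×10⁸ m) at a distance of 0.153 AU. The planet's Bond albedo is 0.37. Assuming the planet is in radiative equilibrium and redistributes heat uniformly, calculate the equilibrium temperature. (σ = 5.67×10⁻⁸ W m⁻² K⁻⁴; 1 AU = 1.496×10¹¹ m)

T_eq ≈ 667 K

d = 0.153 AU = 2.29×10¹⁰ m.
L = 4πR_⋆²σT_⋆⁴ = 4π(7.66×10⁸)² × 5.67×10⁻⁸ × (5790)⁴ = 4.70×10²⁶ W.
S = L/(4πd²) = 7.14×10⁴ W m⁻².
Energy balance: absorbed = emitted ⇒ πR²·S(1−A) = 4πR²·σT_eq⁴, so T_eq⁴ = S(1−A)/(4σ).
T_eq = [7.14×10⁴ × 0.63 / (4 × 5.67×10⁻⁸)]^(1/4) = (1.98×10¹¹)^(1/4) = 667 K.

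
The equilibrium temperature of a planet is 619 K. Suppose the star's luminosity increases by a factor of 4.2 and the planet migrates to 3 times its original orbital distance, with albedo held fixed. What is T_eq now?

T_eq ∝ L^(1/4) · d^(−1/2).
T′ = 619 × 4.2^(1/4) / 3^(1/2) = 512 K.

T_eq ≈ 512 K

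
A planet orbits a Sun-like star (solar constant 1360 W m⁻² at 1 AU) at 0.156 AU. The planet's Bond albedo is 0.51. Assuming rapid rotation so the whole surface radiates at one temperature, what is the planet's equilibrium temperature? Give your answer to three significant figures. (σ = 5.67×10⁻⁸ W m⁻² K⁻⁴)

T_eq ≈ 589 K

Flux at 0.156 AU: S = 1360/0.156² = 5.59×10⁴ W m⁻².
Energy balance: absorbed = emitted ⇒ πR²·S(1−A) = 4πR²·σT_eq⁴, so T_eq⁴ = S(1−A)/(4σ).
T_eq = [5.59×10⁴ × 0.49 / (4 × 5.67×10⁻⁸)]^(1/4) = (1.21×10¹¹)^(1/4) = 589 K.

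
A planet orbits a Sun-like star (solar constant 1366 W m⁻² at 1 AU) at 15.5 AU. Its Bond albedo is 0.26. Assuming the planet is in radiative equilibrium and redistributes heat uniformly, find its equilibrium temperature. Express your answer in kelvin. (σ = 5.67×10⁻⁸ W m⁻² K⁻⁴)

Flux at 15.5 AU: S = 1366/15.5² = 5.69 W m⁻².
Energy balance: absorbed = emitted ⇒ πR²·S(1−A) = 4πR²·σT_eq⁴, so T_eq⁴ = S(1−A)/(4σ).
T_eq = [5.69 × 0.74 / (4 × 5.67×10⁻⁸)]^(1/4) = (1.86×10⁷)^(1/4) = 65.6 K.

T_eq ≈ 65.6 K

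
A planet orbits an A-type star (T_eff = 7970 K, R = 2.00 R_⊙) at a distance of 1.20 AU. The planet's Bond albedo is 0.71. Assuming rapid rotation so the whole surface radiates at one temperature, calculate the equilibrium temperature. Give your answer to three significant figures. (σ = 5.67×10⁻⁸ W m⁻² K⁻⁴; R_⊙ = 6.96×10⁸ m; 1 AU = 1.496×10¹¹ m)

R_⋆ = 2.00 × 6.96×10⁸ = 1.39×10⁹ m.
d = 1.20 AU = 1.80×10¹¹ m.
L = 4πR_⋆²σT_⋆⁴ = 4π(1.39×10⁹)² × 5.67×10⁻⁸ × (7970)⁴ = 5.57×10²⁷ W.
S = L/(4πd²) = 1.38×10⁴ W m⁻².
Energy balance: absorbed = emitted ⇒ πR²·S(1−A) = 4πR²·σT_eq⁴, so T_eq⁴ = S(1−A)/(4σ).
T_eq = [1.38×10⁴ × 0.29 / (4 × 5.67×10⁻⁸)]^(1/4) = (1.76×10¹⁰)^(1/4) = 364 K.

T_eq ≈ 364 K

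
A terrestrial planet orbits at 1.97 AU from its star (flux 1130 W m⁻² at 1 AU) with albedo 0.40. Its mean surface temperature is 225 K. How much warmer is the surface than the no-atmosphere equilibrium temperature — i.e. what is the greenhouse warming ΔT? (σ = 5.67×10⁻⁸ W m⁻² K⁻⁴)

S = 1130/1.97² = 291.2 W m⁻².
T_eq = [S(1−A)/(4σ)]^(1/4) = [291.2×0.60/(4×5.67×10⁻⁸)]^(1/4) = 166.6 K.
ΔT = T_surf − T_eq = 225 − 166.6.

ΔT ≈ 58.4 K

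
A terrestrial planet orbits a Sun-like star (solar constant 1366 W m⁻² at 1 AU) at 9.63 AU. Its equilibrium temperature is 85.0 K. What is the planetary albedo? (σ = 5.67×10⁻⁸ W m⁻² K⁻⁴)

A ≈ 0.20

Flux at 9.63 AU: S = 1366/9.63² = 14.7 W m⁻².
From T_eq⁴ = S(1−A)/(4σ): 1−A = 4σT_eq⁴/S.
1−A = 4 × 5.67×10⁻⁸ × (85.0)⁴ / 14.7 = 0.804.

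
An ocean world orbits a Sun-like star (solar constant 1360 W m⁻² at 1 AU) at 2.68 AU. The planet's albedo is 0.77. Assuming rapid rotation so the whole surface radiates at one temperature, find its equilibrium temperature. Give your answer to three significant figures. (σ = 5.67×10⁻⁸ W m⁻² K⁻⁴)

T_eq ≈ 118 K

Flux at 2.68 AU: S = 1360/2.68² = 189 W m⁻².
Energy balance: absorbed = emitted ⇒ πR²·S(1−A) = 4πR²·σT_eq⁴, so T_eq⁴ = S(1−A)/(4σ).
T_eq = [189 × 0.23 / (4 × 5.67×10⁻⁸)]^(1/4) = (1.92×10⁸)^(1/4) = 118 K.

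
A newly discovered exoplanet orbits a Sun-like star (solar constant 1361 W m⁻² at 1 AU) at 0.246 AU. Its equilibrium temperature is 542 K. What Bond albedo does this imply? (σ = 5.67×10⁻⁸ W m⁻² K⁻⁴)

Flux at 0.246 AU: S = 1361/0.246² = 2.25×10⁴ W m⁻².
From T_eq⁴ = S(1−A)/(4σ): 1−A = 4σT_eq⁴/S.
1−A = 4 × 5.67×10⁻⁸ × (542)⁴ / 2.25×10⁴ = 0.870.

A ≈ 0.13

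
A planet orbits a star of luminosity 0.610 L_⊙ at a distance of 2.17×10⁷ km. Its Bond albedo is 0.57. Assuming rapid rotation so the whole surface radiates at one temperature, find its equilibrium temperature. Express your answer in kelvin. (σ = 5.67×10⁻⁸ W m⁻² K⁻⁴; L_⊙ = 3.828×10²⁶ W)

T_eq ≈ 523 K

d = 2.17×10⁷ km = 2.17×10¹⁰ m.
L = 0.610 × 3.828×10²⁶ = 2.34×10²⁶ W.
Flux: S = L/(4πd²) = 2.34×10²⁶/(4π×(2.17×10¹⁰)²) = 3.95×10⁴ W m⁻².
Energy balance: absorbed = emitted ⇒ πR²·S(1−A) = 4πR²·σT_eq⁴, so T_eq⁴ = S(1−A)/(4σ).
T_eq = [3.95×10⁴ × 0.43 / (4 × 5.67×10⁻⁸)]^(1/4) = (7.48×10¹⁰)^(1/4) = 523 K.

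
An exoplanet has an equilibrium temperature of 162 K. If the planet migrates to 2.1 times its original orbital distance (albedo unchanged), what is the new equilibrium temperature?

T_eq ∝ L^(1/4) · d^(−1/2).
T′ = 162 / 2.1^(1/2) = 112 K.

T_eq ≈ 112 K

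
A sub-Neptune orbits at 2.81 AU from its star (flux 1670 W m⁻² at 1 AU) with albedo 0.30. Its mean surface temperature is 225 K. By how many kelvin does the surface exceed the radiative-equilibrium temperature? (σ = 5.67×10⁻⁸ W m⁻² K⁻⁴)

S = 1670/2.81² = 211.5 W m⁻².
T_eq = [S(1−A)/(4σ)]^(1/4) = [211.5×0.70/(4×5.67×10⁻⁸)]^(1/4) = 159.8 K.
ΔT = T_surf − T_eq = 225 − 159.8.

ΔT ≈ 65.2 K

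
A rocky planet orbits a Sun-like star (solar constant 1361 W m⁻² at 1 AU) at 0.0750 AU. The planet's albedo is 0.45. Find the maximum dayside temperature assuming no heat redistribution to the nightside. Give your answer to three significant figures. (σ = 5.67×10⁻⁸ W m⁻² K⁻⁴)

T_ss ≈ 1240 K

Flux at 0.0750 AU: S = 1361/0.0750² = 2.42×10⁵ W m⁻².
With no redistribution each surface element balances locally: S(1−A) = σT⁴.
T = [2.42×10⁵ × 0.55 / 5.67×10⁻⁸]^(1/4) = (2.35×10¹²)^(1/4) = 1240 K.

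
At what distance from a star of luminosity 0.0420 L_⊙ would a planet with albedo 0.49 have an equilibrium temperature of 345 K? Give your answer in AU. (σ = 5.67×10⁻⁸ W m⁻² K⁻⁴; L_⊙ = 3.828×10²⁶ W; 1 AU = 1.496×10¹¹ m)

L = 0.0420 × 3.828×10²⁶ = 1.61×10²⁵ W.
From T_eq⁴ = L(1−A)/(16πσd²): d = √[L(1−A)/(16πσT_eq⁴)].
d = √[1.61×10²⁵ × 0.51 / (16π × 5.67×10⁻⁸ × (345)⁴)] = 1.43×10¹⁰ m = 0.0953 AU.

d ≈ 0.0953 AU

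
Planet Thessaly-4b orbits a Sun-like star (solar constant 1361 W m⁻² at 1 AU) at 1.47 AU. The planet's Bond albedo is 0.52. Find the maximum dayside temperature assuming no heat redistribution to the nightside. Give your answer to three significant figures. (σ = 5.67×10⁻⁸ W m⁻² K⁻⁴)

Flux at 1.47 AU: S = 1361/1.47² = 630 W m⁻².
With no redistribution each surface element balances locally: S(1−A) = σT⁴.
T = [630 × 0.48 / 5.67×10⁻⁸]^(1/4) = (5.33×10⁹)^(1/4) = 270 K.

T_ss ≈ 270 K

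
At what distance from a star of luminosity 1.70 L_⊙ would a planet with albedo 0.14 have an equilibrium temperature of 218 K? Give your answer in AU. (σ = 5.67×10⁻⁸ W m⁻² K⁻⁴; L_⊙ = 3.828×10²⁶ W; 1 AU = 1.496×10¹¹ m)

L = 1.70 × 3.828×10²⁶ = 6.51×10²⁶ W.
From T_eq⁴ = L(1−A)/(16πσd²): d = √[L(1−A)/(16πσT_eq⁴)].
d = √[6.51×10²⁶ × 0.86 / (16π × 5.67×10⁻⁸ × (218)⁴)] = 2.95×10¹¹ m = 1.97 AU.

d ≈ 1.97 AU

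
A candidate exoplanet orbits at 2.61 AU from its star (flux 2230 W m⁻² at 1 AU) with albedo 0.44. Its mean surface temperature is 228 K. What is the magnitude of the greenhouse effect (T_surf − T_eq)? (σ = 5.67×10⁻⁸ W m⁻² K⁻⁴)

S = 2230/2.61² = 327.4 W m⁻².
T_eq = [S(1−A)/(4σ)]^(1/4) = [327.4×0.56/(4×5.67×10⁻⁸)]^(1/4) = 168.6 K.
ΔT = T_surf − T_eq = 228 − 168.6.

ΔT ≈ 59.4 K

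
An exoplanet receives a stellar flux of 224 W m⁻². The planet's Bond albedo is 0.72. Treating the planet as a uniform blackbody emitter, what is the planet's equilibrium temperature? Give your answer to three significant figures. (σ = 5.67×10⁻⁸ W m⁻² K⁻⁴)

Energy balance: absorbed = emitted ⇒ πR²·S(1−A) = 4πR²·σT_eq⁴, so T_eq⁴ = S(1−A)/(4σ).
T_eq = [224 × 0.28 / (4 × 5.67×10⁻⁸)]^(1/4) = (2.77×10⁸)^(1/4) = 129 K.

T_eq ≈ 129 K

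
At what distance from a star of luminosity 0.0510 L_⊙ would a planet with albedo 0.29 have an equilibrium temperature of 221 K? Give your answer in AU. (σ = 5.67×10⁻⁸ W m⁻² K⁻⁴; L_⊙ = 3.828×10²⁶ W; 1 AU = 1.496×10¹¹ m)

d ≈ 0.302 AU

L = 0.0510 × 3.828×10²⁶ = 1.95×10²⁵ W.
From T_eq⁴ = L(1−A)/(16πσd²): d = √[L(1−A)/(16πσT_eq⁴)].
d = √[1.95×10²⁵ × 0.71 / (16π × 5.67×10⁻⁸ × (221)⁴)] = 4.52×10¹⁰ m = 0.302 AU.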